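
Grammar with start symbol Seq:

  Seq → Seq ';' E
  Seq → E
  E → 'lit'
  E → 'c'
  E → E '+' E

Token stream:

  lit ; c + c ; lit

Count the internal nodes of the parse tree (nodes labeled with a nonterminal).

[Seq [Seq [Seq [E lit]] ; [E [E c] + [E c]]] ; [E lit]]

8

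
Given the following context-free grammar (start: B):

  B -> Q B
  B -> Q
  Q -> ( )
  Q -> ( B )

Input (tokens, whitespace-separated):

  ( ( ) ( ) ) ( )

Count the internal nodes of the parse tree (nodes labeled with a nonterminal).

[B [Q ( [B [Q ( )] [B [Q ( )]]] )] [B [Q ( )]]]

8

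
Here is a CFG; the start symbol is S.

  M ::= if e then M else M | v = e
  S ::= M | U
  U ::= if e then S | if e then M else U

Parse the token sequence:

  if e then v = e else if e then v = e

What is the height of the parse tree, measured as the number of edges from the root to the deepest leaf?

[S [U if e then [M v = e] else [U if e then [S [M v = e]]]]]

5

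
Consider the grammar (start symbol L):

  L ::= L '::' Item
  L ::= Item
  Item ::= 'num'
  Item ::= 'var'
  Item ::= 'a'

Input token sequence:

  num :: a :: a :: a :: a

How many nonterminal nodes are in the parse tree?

10

[L [L [L [L [L [Item num]] :: [Item a]] :: [Item a]] :: [Item a]] :: [Item a]]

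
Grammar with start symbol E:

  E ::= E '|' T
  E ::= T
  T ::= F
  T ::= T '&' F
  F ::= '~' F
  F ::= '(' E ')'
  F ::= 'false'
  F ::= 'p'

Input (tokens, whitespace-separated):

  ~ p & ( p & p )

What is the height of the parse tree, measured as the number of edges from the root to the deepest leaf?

7

[E [T [T [F ~ [F p]]] & [F ( [E [T [T [F p]] & [F p]]] )]]]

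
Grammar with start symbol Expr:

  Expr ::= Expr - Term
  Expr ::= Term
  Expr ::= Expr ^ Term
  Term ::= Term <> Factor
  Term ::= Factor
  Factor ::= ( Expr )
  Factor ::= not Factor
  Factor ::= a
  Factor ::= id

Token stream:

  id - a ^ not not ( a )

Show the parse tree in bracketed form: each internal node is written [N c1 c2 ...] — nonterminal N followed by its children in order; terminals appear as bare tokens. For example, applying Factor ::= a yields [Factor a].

Expr
Expr ^ Term
Expr - Term ^ Term
Term - Term ^ Term
Factor - Term ^ Term
id - Term ^ Term
id - Factor ^ Term
id - a ^ Term
id - a ^ Factor
id - a ^ not Factor
id - a ^ not not Factor
id - a ^ not not ( Expr )
id - a ^ not not ( Term )
id - a ^ not not ( Factor )
id - a ^ not not ( a )

[Expr [Expr [Expr [Term [Factor id]]] - [Term [Factor a]]] ^ [Term [Factor not [Factor not [Factor ( [Expr [Term [Factor a]]] )]]]]]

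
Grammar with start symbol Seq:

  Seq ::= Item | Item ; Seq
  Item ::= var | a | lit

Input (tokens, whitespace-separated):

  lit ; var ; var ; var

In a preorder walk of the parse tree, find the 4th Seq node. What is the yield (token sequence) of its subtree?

[Seq [Item lit] ; [Seq [Item var] ; [Seq [Item var] ; [Seq [Item var]]]]]

var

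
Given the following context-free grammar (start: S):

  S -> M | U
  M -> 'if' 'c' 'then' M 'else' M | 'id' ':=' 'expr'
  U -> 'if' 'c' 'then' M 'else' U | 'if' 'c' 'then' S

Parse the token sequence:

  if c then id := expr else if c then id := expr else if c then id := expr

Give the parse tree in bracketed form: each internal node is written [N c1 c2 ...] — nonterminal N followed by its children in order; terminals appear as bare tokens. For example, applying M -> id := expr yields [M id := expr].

[S [U if c then [M id := expr] else [U if c then [M id := expr] else [U if c then [S [M id := expr]]]]]]

S
U
if c then M else U
if c then id := expr else U
if c then id := expr else if c then M else U
if c then id := expr else if c then id := expr else U
if c then id := expr else if c then id := expr else if c then S
if c then id := expr else if c then id := expr else if c then M
if c then id := expr else if c then id := expr else if c then id := expr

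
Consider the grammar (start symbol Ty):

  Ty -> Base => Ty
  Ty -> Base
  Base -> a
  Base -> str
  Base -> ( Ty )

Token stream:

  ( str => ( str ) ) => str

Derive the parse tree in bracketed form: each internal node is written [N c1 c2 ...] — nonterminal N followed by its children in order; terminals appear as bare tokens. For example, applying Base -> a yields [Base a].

[Ty [Base ( [Ty [Base str] => [Ty [Base ( [Ty [Base str]] )]]] )] => [Ty [Base str]]]

Ty
Base => Ty
( Ty ) => Ty
( Base => Ty ) => Ty
( str => Ty ) => Ty
( str => Base ) => Ty
( str => ( Ty ) ) => Ty
( str => ( Base ) ) => Ty
( str => ( str ) ) => Ty
( str => ( str ) ) => Base
( str => ( str ) ) => str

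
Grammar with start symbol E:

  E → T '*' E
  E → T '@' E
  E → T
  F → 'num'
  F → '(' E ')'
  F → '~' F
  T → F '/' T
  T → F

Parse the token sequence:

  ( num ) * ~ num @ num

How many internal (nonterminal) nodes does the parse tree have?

[E [T [F ( [E [T [F num]]] )]] * [E [T [F ~ [F num]]] @ [E [T [F num]]]]]

13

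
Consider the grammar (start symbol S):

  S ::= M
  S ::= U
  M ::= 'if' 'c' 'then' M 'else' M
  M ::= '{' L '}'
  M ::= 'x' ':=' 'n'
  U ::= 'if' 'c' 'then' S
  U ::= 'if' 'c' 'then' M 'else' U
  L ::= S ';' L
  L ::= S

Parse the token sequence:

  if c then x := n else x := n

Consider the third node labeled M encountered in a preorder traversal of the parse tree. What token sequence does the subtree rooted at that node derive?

[S [M if c then [M x := n] else [M x := n]]]

x := n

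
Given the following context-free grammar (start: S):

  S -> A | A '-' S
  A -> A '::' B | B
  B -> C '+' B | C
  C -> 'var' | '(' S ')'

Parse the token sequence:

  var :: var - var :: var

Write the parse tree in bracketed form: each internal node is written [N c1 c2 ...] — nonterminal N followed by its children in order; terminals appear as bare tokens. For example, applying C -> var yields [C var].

[S [A [A [B [C var]]] :: [B [C var]]] - [S [A [A [B [C var]]] :: [B [C var]]]]]

S
A - S
A :: B - S
B :: B - S
C :: B - S
var :: B - S
var :: C - S
var :: var - S
var :: var - A
var :: var - A :: B
var :: var - B :: B
var :: var - C :: B
var :: var - var :: B
var :: var - var :: C
var :: var - var :: var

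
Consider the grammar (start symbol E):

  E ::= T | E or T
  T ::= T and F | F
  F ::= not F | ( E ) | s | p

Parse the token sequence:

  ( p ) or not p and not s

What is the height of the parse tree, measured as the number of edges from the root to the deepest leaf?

7

[E [E [T [F ( [E [T [F p]]] )]]] or [T [T [F not [F p]]] and [F not [F s]]]]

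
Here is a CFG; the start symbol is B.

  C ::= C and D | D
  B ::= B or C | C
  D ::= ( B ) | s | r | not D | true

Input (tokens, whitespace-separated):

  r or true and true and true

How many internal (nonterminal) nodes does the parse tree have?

10

[B [B [C [D r]]] or [C [C [C [D true]] and [D true]] and [D true]]]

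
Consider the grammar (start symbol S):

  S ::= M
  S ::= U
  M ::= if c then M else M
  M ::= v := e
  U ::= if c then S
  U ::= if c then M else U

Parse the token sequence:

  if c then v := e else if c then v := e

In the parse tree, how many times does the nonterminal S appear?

2

[S [U if c then [M v := e] else [U if c then [S [M v := e]]]]]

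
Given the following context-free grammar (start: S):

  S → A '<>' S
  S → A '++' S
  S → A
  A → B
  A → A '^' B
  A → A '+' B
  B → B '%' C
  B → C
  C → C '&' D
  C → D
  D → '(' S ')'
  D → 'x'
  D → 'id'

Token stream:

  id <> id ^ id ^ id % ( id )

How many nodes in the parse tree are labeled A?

[S [A [B [C [D id]]]] <> [S [A [A [A [B [C [D id]]]] ^ [B [C [D id]]]] ^ [B [B [C [D id]]] % [C [D ( [S [A [B [C [D id]]]]] )]]]]]]

5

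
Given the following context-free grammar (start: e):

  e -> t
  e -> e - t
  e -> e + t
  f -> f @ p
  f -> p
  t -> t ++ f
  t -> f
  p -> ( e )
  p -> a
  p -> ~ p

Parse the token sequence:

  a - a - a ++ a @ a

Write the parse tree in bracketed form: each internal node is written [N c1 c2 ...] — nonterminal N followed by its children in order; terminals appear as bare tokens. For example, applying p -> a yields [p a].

[e [e [e [t [f [p a]]]] - [t [f [p a]]]] - [t [t [f [p a]]] ++ [f [f [p a]] @ [p a]]]]

e
e - t
e - t - t
t - t - t
f - t - t
p - t - t
a - t - t
a - f - t
a - p - t
a - a - t
a - a - t ++ f
a - a - f ++ f
a - a - p ++ f
a - a - a ++ f
a - a - a ++ f @ p
a - a - a ++ p @ p
a - a - a ++ a @ p
a - a - a ++ a @ a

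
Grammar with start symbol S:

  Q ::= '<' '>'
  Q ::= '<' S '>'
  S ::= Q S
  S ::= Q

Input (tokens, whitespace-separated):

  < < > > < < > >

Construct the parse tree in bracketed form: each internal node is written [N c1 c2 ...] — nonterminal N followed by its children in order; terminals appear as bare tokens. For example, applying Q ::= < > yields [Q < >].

[S [Q < [S [Q < >]] >] [S [Q < [S [Q < >]] >]]]

S
Q S
< S > S
< Q > S
< < > > S
< < > > Q
< < > > < S >
< < > > < Q >
< < > > < < > >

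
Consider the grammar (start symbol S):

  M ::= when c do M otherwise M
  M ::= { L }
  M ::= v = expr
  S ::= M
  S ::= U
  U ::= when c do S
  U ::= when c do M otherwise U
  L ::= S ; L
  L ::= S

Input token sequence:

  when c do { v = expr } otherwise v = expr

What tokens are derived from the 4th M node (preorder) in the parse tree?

v = expr

[S [M when c do [M { [L [S [M v = expr]]] }] otherwise [M v = expr]]]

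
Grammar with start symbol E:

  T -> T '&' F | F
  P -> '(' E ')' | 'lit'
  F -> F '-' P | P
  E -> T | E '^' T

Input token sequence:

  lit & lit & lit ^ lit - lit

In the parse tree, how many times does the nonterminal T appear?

[E [E [T [T [T [F [P lit]]] & [F [P lit]]] & [F [P lit]]]] ^ [T [F [F [P lit]] - [P lit]]]]

4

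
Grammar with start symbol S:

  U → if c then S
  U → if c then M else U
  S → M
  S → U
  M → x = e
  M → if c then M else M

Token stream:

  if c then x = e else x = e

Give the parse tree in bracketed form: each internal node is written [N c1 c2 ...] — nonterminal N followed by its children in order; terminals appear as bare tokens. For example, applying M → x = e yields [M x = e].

S
M
if c then M else M
if c then x = e else M
if c then x = e else x = e

[S [M if c then [M x = e] else [M x = e]]]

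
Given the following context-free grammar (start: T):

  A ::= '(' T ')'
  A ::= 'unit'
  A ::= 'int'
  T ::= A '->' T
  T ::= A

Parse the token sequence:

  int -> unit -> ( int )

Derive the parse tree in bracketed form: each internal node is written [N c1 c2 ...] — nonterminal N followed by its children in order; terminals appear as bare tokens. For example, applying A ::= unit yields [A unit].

[T [A int] -> [T [A unit] -> [T [A ( [T [A int]] )]]]]

T
A -> T
int -> T
int -> A -> T
int -> unit -> T
int -> unit -> A
int -> unit -> ( T )
int -> unit -> ( A )
int -> unit -> ( int )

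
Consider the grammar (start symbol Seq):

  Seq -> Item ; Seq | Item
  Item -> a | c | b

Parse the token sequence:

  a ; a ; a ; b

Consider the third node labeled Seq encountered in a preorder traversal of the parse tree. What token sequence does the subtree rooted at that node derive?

[Seq [Item a] ; [Seq [Item a] ; [Seq [Item a] ; [Seq [Item b]]]]]

a ; b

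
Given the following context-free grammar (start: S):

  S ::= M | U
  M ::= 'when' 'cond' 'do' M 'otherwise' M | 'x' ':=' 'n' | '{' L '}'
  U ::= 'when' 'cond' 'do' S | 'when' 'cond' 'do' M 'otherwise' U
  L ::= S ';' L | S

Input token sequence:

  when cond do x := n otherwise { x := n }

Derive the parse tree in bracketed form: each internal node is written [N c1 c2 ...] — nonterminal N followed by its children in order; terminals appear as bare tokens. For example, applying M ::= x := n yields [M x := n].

S
M
when cond do M otherwise M
when cond do x := n otherwise M
when cond do x := n otherwise { L }
when cond do x := n otherwise { S }
when cond do x := n otherwise { M }
when cond do x := n otherwise { x := n }

[S [M when cond do [M x := n] otherwise [M { [L [S [M x := n]]] }]]]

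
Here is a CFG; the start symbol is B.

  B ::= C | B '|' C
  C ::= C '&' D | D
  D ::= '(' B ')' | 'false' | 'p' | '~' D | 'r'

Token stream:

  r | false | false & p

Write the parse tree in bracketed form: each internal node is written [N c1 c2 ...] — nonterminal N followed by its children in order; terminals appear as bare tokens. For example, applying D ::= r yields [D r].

B
B | C
B | C | C
C | C | C
D | C | C
r | C | C
r | D | C
r | false | C
r | false | C & D
r | false | D & D
r | false | false & D
r | false | false & p

[B [B [B [C [D r]]] | [C [D false]]] | [C [C [D false]] & [D p]]]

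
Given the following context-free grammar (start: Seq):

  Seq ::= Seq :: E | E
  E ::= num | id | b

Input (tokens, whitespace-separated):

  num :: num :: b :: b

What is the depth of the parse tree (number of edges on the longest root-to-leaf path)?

[Seq [Seq [Seq [Seq [E num]] :: [E num]] :: [E b]] :: [E b]]

5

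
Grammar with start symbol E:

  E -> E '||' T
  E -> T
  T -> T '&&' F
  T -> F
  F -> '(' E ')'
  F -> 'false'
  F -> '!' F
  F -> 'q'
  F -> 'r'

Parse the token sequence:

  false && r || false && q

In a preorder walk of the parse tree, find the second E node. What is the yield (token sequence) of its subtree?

false && r

[E [E [T [T [F false]] && [F r]]] || [T [T [F false]] && [F q]]]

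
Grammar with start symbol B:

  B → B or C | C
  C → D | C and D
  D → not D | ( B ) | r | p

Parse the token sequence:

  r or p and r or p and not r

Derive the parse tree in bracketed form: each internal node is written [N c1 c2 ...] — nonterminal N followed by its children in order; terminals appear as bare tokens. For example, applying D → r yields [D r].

B
B or C
B or C or C
C or C or C
D or C or C
r or C or C
r or C and D or C
r or D and D or C
r or p and D or C
r or p and r or C
r or p and r or C and D
r or p and r or D and D
r or p and r or p and D
r or p and r or p and not D
r or p and r or p and not r

[B [B [B [C [D r]]] or [C [C [D p]] and [D r]]] or [C [C [D p]] and [D not [D r]]]]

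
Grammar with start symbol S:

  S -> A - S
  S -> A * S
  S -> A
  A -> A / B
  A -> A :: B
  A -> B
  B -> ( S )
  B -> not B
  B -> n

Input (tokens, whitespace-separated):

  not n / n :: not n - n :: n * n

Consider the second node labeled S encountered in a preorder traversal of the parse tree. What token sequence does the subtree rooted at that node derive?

[S [A [A [A [B not [B n]]] / [B n]] :: [B not [B n]]] - [S [A [A [B n]] :: [B n]] * [S [A [B n]]]]]

n :: n * n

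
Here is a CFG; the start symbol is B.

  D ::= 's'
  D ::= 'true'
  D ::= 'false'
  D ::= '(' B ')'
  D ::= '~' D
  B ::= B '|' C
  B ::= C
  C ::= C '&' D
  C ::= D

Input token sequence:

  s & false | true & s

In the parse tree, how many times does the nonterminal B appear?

2

[B [B [C [C [D s]] & [D false]]] | [C [C [D true]] & [D s]]]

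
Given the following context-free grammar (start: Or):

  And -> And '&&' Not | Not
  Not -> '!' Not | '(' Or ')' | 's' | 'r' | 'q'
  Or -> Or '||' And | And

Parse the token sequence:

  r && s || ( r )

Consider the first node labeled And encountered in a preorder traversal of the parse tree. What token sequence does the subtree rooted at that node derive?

[Or [Or [And [And [Not r]] && [Not s]]] || [And [Not ( [Or [And [Not r]]] )]]]

r && s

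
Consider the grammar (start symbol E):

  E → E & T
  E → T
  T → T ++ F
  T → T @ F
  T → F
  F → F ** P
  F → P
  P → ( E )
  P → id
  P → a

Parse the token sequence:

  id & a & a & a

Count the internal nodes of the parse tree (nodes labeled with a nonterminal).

[E [E [E [E [T [F [P id]]]] & [T [F [P a]]]] & [T [F [P a]]]] & [T [F [P a]]]]

16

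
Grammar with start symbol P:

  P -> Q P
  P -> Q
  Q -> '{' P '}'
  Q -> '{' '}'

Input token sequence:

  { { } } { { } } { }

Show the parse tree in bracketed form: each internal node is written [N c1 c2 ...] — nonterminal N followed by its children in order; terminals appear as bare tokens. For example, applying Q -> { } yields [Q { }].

P
Q P
{ P } P
{ Q } P
{ { } } P
{ { } } Q P
{ { } } { P } P
{ { } } { Q } P
{ { } } { { } } P
{ { } } { { } } Q
{ { } } { { } } { }

[P [Q { [P [Q { }]] }] [P [Q { [P [Q { }]] }] [P [Q { }]]]]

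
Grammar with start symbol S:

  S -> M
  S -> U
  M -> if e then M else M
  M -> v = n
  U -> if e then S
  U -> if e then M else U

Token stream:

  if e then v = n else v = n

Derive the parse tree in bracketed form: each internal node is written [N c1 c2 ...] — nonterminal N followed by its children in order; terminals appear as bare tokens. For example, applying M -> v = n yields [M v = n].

[S [M if e then [M v = n] else [M v = n]]]

S
M
if e then M else M
if e then v = n else M
if e then v = n else v = n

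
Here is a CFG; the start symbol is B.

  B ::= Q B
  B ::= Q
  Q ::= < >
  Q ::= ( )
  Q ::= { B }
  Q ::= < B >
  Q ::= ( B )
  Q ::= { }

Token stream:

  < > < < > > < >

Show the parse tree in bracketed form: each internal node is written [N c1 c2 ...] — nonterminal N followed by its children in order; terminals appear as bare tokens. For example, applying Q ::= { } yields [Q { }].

[B [Q < >] [B [Q < [B [Q < >]] >] [B [Q < >]]]]

B
Q B
< > B
< > Q B
< > < B > B
< > < Q > B
< > < < > > B
< > < < > > Q
< > < < > > < >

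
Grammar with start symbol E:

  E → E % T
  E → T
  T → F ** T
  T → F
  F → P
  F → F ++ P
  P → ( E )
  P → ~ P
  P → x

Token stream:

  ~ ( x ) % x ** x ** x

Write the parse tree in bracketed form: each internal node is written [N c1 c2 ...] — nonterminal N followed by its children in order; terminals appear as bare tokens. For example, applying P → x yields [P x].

[E [E [T [F [P ~ [P ( [E [T [F [P x]]]] )]]]]] % [T [F [P x]] ** [T [F [P x]] ** [T [F [P x]]]]]]

E
E % T
T % T
F % T
P % T
~ P % T
~ ( E ) % T
~ ( T ) % T
~ ( F ) % T
~ ( P ) % T
~ ( x ) % T
~ ( x ) % F ** T
~ ( x ) % P ** T
~ ( x ) % x ** T
~ ( x ) % x ** F ** T
~ ( x ) % x ** P ** T
~ ( x ) % x ** x ** T
~ ( x ) % x ** x ** F
~ ( x ) % x ** x ** P
~ ( x ) % x ** x ** x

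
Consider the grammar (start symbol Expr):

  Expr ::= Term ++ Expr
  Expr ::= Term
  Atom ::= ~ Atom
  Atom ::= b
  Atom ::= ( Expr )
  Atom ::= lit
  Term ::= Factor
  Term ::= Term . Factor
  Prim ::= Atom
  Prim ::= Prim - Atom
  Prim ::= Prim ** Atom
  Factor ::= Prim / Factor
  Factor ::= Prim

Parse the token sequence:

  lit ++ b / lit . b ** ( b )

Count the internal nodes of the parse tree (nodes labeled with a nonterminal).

[Expr [Term [Factor [Prim [Atom lit]]]] ++ [Expr [Term [Term [Factor [Prim [Atom b]] / [Factor [Prim [Atom lit]]]]] . [Factor [Prim [Prim [Atom b]] ** [Atom ( [Expr [Term [Factor [Prim [Atom b]]]]] )]]]]]]

24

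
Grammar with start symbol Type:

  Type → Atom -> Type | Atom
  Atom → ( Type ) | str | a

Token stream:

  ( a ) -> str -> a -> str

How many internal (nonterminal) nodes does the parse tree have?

10

[Type [Atom ( [Type [Atom a]] )] -> [Type [Atom str] -> [Type [Atom a] -> [Type [Atom str]]]]]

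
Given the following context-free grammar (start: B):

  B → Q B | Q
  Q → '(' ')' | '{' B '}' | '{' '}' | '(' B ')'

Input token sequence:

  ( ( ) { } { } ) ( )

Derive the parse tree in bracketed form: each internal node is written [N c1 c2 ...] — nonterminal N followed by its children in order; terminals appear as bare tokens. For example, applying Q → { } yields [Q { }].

B
Q B
( B ) B
( Q B ) B
( ( ) B ) B
( ( ) Q B ) B
( ( ) { } B ) B
( ( ) { } Q ) B
( ( ) { } { } ) B
( ( ) { } { } ) Q
( ( ) { } { } ) ( )

[B [Q ( [B [Q ( )] [B [Q { }] [B [Q { }]]]] )] [B [Q ( )]]]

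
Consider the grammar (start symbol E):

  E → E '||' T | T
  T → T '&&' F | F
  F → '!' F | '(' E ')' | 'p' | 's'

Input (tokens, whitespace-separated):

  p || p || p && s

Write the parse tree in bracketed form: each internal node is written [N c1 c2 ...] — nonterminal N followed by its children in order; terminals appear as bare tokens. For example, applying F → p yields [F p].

E
E || T
E || T || T
T || T || T
F || T || T
p || T || T
p || F || T
p || p || T
p || p || T && F
p || p || F && F
p || p || p && F
p || p || p && s

[E [E [E [T [F p]]] || [T [F p]]] || [T [T [F p]] && [F s]]]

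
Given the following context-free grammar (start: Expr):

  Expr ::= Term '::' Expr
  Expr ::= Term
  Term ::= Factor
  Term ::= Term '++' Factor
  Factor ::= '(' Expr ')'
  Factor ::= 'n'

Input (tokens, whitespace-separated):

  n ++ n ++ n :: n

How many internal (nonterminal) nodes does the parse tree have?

[Expr [Term [Term [Term [Factor n]] ++ [Factor n]] ++ [Factor n]] :: [Expr [Term [Factor n]]]]

10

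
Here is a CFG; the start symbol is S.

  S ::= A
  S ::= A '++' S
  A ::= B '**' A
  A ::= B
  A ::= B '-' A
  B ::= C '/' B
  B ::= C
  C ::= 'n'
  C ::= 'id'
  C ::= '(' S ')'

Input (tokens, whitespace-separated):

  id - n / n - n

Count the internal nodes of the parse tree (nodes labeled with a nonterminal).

12

[S [A [B [C id]] - [A [B [C n] / [B [C n]]] - [A [B [C n]]]]]]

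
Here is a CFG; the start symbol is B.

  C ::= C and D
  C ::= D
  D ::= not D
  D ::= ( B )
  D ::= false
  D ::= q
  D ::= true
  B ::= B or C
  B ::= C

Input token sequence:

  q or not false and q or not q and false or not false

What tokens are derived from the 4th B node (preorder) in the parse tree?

q

[B [B [B [B [C [D q]]] or [C [C [D not [D false]]] and [D q]]] or [C [C [D not [D q]]] and [D false]]] or [C [D not [D false]]]]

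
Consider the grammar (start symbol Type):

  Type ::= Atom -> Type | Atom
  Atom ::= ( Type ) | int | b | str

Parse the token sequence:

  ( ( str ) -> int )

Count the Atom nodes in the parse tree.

4

[Type [Atom ( [Type [Atom ( [Type [Atom str]] )] -> [Type [Atom int]]] )]]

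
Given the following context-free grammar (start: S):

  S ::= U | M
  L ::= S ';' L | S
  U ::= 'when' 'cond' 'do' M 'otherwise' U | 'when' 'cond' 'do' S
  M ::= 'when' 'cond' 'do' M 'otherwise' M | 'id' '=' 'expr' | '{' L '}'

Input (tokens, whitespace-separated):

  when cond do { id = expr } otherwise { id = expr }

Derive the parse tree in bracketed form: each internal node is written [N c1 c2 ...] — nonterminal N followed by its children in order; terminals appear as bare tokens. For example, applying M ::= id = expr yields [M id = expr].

[S [M when cond do [M { [L [S [M id = expr]]] }] otherwise [M { [L [S [M id = expr]]] }]]]

S
M
when cond do M otherwise M
when cond do { L } otherwise M
when cond do { S } otherwise M
when cond do { M } otherwise M
when cond do { id = expr } otherwise M
when cond do { id = expr } otherwise { L }
when cond do { id = expr } otherwise { S }
when cond do { id = expr } otherwise { M }
when cond do { id = expr } otherwise { id = expr }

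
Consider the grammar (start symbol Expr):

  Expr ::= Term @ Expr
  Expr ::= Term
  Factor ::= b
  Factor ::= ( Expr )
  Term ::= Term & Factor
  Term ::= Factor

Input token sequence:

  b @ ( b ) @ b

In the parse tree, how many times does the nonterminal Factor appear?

4

[Expr [Term [Factor b]] @ [Expr [Term [Factor ( [Expr [Term [Factor b]]] )]] @ [Expr [Term [Factor b]]]]]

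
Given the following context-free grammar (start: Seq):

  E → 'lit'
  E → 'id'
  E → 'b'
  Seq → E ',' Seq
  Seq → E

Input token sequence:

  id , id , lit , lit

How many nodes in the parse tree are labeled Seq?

[Seq [E id] , [Seq [E id] , [Seq [E lit] , [Seq [E lit]]]]]

4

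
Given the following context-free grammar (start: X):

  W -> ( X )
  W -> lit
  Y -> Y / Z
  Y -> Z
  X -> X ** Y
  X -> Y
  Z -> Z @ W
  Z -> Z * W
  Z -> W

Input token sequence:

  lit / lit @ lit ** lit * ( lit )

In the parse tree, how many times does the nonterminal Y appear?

[X [X [Y [Y [Z [W lit]]] / [Z [Z [W lit]] @ [W lit]]]] ** [Y [Z [Z [W lit]] * [W ( [X [Y [Z [W lit]]]] )]]]]

4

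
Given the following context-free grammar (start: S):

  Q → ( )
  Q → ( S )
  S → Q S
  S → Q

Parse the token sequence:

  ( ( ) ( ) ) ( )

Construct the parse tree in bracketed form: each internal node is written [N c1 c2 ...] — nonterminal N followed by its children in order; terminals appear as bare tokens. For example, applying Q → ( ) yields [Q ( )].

S
Q S
( S ) S
( Q S ) S
( ( ) S ) S
( ( ) Q ) S
( ( ) ( ) ) S
( ( ) ( ) ) Q
( ( ) ( ) ) ( )

[S [Q ( [S [Q ( )] [S [Q ( )]]] )] [S [Q ( )]]]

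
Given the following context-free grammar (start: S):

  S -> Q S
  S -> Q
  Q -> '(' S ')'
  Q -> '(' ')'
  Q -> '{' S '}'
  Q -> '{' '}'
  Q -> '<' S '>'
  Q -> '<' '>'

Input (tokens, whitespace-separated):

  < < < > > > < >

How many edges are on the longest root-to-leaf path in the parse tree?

6

[S [Q < [S [Q < [S [Q < >]] >]] >] [S [Q < >]]]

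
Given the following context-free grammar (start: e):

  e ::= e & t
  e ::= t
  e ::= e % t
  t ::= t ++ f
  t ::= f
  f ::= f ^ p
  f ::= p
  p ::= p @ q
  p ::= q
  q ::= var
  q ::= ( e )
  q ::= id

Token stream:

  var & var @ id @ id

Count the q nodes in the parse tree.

[e [e [t [f [p [q var]]]]] & [t [f [p [p [p [q var]] @ [q id]] @ [q id]]]]]

4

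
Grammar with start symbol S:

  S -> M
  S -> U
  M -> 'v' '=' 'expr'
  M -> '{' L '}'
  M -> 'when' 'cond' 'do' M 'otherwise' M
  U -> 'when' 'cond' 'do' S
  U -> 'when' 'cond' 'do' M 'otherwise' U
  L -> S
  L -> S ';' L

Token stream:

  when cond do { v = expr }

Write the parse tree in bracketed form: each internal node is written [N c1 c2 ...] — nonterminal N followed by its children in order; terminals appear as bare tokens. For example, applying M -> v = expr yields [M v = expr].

[S [U when cond do [S [M { [L [S [M v = expr]]] }]]]]

S
U
when cond do S
when cond do M
when cond do { L }
when cond do { S }
when cond do { M }
when cond do { v = expr }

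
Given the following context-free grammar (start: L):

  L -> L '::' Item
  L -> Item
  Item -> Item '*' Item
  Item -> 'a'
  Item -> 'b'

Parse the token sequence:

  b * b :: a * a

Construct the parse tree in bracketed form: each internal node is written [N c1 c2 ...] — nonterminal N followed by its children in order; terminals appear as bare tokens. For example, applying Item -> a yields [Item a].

L
L :: Item
Item :: Item
Item * Item :: Item
b * Item :: Item
b * b :: Item
b * b :: Item * Item
b * b :: a * Item
b * b :: a * a

[L [L [Item [Item b] * [Item b]]] :: [Item [Item a] * [Item a]]]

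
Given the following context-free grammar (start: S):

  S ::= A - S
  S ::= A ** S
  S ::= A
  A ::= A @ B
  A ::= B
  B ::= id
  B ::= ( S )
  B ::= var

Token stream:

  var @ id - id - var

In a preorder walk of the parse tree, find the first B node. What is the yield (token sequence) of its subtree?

[S [A [A [B var]] @ [B id]] - [S [A [B id]] - [S [A [B var]]]]]

var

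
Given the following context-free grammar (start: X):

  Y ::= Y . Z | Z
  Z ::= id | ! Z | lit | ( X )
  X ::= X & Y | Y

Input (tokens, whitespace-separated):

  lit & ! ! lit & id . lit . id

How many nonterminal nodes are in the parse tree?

[X [X [X [Y [Z lit]]] & [Y [Z ! [Z ! [Z lit]]]]] & [Y [Y [Y [Z id]] . [Z lit]] . [Z id]]]

15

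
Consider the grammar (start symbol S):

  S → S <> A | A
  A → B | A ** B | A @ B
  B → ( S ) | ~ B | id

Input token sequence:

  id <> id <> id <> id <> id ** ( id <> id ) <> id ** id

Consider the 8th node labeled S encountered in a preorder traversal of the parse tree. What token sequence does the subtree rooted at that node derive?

id

[S [S [S [S [S [S [A [B id]]] <> [A [B id]]] <> [A [B id]]] <> [A [B id]]] <> [A [A [B id]] ** [B ( [S [S [A [B id]]] <> [A [B id]]] )]]] <> [A [A [B id]] ** [B id]]]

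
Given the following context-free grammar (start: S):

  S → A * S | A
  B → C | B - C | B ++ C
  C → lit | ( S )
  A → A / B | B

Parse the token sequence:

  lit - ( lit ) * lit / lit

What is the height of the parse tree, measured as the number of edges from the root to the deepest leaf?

8

[S [A [B [B [C lit]] - [C ( [S [A [B [C lit]]]] )]]] * [S [A [A [B [C lit]]] / [B [C lit]]]]]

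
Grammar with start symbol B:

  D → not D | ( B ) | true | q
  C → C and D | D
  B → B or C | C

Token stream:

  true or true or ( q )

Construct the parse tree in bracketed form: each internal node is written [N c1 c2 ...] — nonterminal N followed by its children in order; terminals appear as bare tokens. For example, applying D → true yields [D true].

B
B or C
B or C or C
C or C or C
D or C or C
true or C or C
true or D or C
true or true or C
true or true or D
true or true or ( B )
true or true or ( C )
true or true or ( D )
true or true or ( q )

[B [B [B [C [D true]]] or [C [D true]]] or [C [D ( [B [C [D q]]] )]]]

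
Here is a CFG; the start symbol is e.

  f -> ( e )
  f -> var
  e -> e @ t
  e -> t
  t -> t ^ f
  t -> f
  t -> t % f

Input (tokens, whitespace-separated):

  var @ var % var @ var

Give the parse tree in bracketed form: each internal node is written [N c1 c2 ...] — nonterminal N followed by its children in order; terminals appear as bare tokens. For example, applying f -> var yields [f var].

e
e @ t
e @ t @ t
t @ t @ t
f @ t @ t
var @ t @ t
var @ t % f @ t
var @ f % f @ t
var @ var % f @ t
var @ var % var @ t
var @ var % var @ f
var @ var % var @ var

[e [e [e [t [f var]]] @ [t [t [f var]] % [f var]]] @ [t [f var]]]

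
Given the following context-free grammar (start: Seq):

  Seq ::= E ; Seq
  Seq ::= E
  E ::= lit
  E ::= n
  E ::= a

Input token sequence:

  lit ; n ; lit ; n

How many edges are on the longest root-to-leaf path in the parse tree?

5

[Seq [E lit] ; [Seq [E n] ; [Seq [E lit] ; [Seq [E n]]]]]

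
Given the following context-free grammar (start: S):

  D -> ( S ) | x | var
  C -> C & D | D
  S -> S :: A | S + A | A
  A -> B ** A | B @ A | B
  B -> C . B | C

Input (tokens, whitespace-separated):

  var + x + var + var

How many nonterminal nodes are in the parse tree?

20

[S [S [S [S [A [B [C [D var]]]]] + [A [B [C [D x]]]]] + [A [B [C [D var]]]]] + [A [B [C [D var]]]]]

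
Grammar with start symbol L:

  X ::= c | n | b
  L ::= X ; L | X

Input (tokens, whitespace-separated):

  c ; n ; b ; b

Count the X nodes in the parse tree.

4

[L [X c] ; [L [X n] ; [L [X b] ; [L [X b]]]]]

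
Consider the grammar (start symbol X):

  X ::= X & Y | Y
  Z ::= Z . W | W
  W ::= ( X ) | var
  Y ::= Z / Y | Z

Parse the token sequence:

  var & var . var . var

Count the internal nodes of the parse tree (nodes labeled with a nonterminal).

12

[X [X [Y [Z [W var]]]] & [Y [Z [Z [Z [W var]] . [W var]] . [W var]]]]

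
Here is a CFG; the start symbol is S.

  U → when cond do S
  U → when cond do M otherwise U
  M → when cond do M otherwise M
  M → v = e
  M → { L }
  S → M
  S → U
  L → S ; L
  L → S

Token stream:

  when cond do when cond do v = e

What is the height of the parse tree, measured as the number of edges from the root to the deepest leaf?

6

[S [U when cond do [S [U when cond do [S [M v = e]]]]]]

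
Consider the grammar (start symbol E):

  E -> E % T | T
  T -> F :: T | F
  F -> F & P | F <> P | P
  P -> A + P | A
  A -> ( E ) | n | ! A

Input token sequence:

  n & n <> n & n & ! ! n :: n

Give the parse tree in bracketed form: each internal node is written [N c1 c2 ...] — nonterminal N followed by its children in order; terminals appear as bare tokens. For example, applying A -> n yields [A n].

E
T
F :: T
F & P :: T
F & P & P :: T
F <> P & P & P :: T
F & P <> P & P & P :: T
P & P <> P & P & P :: T
A & P <> P & P & P :: T
n & P <> P & P & P :: T
n & A <> P & P & P :: T
n & n <> P & P & P :: T
n & n <> A & P & P :: T
n & n <> n & P & P :: T
n & n <> n & A & P :: T
n & n <> n & n & P :: T
n & n <> n & n & A :: T
n & n <> n & n & ! A :: T
n & n <> n & n & ! ! A :: T
n & n <> n & n & ! ! n :: T
n & n <> n & n & ! ! n :: F
n & n <> n & n & ! ! n :: P
n & n <> n & n & ! ! n :: A
n & n <> n & n & ! ! n :: n

[E [T [F [F [F [F [F [P [A n]]] & [P [A n]]] <> [P [A n]]] & [P [A n]]] & [P [A ! [A ! [A n]]]]] :: [T [F [P [A n]]]]]]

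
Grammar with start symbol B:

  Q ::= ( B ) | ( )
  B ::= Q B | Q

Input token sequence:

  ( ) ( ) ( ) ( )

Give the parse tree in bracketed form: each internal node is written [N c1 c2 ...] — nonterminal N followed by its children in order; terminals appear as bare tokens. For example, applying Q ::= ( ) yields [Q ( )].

[B [Q ( )] [B [Q ( )] [B [Q ( )] [B [Q ( )]]]]]

B
Q B
( ) B
( ) Q B
( ) ( ) B
( ) ( ) Q B
( ) ( ) ( ) B
( ) ( ) ( ) Q
( ) ( ) ( ) ( )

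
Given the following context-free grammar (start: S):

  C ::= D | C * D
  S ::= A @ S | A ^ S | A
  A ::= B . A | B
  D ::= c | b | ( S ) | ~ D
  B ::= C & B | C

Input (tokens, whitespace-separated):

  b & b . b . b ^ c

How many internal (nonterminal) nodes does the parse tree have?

[S [A [B [C [D b]] & [B [C [D b]]]] . [A [B [C [D b]]] . [A [B [C [D b]]]]]] ^ [S [A [B [C [D c]]]]]]

21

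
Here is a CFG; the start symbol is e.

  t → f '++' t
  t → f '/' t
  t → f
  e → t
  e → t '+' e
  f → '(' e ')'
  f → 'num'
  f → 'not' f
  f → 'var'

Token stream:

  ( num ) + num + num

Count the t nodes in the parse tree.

[e [t [f ( [e [t [f num]]] )]] + [e [t [f num]] + [e [t [f num]]]]]

4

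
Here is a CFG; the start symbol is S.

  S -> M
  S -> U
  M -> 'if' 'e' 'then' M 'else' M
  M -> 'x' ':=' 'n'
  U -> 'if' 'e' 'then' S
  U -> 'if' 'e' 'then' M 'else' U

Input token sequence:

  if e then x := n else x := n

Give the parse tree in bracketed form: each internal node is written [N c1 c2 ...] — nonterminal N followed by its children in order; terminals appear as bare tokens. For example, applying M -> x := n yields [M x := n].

[S [M if e then [M x := n] else [M x := n]]]

S
M
if e then M else M
if e then x := n else M
if e then x := n else x := n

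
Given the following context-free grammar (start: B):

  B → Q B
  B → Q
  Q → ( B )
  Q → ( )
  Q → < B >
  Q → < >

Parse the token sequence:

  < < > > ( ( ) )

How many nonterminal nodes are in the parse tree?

[B [Q < [B [Q < >]] >] [B [Q ( [B [Q ( )]] )]]]

8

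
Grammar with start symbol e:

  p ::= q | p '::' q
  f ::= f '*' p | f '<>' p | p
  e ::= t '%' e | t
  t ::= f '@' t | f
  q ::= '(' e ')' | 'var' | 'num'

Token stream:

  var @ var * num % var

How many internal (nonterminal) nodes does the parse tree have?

17

[e [t [f [p [q var]]] @ [t [f [f [p [q var]]] * [p [q num]]]]] % [e [t [f [p [q var]]]]]]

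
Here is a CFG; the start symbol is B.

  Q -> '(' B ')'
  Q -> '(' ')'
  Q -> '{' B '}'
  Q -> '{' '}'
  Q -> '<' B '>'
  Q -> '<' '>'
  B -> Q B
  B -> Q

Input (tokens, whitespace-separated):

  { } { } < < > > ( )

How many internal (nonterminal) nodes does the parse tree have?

10

[B [Q { }] [B [Q { }] [B [Q < [B [Q < >]] >] [B [Q ( )]]]]]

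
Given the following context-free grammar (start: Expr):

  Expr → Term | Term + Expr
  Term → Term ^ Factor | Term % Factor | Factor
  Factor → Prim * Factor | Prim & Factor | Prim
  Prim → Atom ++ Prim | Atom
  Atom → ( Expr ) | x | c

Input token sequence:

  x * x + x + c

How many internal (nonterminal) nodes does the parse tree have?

18

[Expr [Term [Factor [Prim [Atom x]] * [Factor [Prim [Atom x]]]]] + [Expr [Term [Factor [Prim [Atom x]]]] + [Expr [Term [Factor [Prim [Atom c]]]]]]]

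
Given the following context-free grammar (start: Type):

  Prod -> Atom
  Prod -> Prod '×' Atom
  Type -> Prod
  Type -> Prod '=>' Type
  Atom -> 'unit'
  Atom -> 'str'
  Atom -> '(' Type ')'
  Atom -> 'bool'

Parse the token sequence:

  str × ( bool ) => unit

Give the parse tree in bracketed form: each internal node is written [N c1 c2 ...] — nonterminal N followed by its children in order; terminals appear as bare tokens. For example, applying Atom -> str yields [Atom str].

Type
Prod => Type
Prod × Atom => Type
Atom × Atom => Type
str × Atom => Type
str × ( Type ) => Type
str × ( Prod ) => Type
str × ( Atom ) => Type
str × ( bool ) => Type
str × ( bool ) => Prod
str × ( bool ) => Atom
str × ( bool ) => unit

[Type [Prod [Prod [Atom str]] × [Atom ( [Type [Prod [Atom bool]]] )]] => [Type [Prod [Atom unit]]]]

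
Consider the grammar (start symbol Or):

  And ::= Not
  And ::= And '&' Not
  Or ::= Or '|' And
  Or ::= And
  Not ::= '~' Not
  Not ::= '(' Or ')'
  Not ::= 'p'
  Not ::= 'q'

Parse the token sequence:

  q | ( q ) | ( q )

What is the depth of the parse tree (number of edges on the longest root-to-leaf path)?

[Or [Or [Or [And [Not q]]] | [And [Not ( [Or [And [Not q]]] )]]] | [And [Not ( [Or [And [Not q]]] )]]]

7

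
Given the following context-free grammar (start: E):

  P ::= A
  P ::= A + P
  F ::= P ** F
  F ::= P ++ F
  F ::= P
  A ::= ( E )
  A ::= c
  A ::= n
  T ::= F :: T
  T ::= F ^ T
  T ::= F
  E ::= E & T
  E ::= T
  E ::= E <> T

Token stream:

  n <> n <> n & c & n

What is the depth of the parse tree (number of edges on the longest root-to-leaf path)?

9

[E [E [E [E [E [T [F [P [A n]]]]] <> [T [F [P [A n]]]]] <> [T [F [P [A n]]]]] & [T [F [P [A c]]]]] & [T [F [P [A n]]]]]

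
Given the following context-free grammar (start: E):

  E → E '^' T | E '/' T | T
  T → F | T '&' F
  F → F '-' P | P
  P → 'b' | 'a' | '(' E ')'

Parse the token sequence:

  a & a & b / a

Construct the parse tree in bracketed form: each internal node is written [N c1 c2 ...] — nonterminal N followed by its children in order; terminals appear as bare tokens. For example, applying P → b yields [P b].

[E [E [T [T [T [F [P a]]] & [F [P a]]] & [F [P b]]]] / [T [F [P a]]]]

E
E / T
T / T
T & F / T
T & F & F / T
F & F & F / T
P & F & F / T
a & F & F / T
a & P & F / T
a & a & F / T
a & a & P / T
a & a & b / T
a & a & b / F
a & a & b / P
a & a & b / a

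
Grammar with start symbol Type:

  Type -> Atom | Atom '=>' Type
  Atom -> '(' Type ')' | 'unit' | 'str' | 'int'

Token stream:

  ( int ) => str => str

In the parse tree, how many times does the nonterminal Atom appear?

4

[Type [Atom ( [Type [Atom int]] )] => [Type [Atom str] => [Type [Atom str]]]]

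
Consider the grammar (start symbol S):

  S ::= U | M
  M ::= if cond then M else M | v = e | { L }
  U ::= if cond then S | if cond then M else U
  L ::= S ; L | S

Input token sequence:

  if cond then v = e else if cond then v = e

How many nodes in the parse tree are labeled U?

[S [U if cond then [M v = e] else [U if cond then [S [M v = e]]]]]

2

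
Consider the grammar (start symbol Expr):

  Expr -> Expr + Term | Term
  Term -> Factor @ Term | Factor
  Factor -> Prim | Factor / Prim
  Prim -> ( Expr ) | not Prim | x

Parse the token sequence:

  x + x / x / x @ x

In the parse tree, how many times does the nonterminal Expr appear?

2

[Expr [Expr [Term [Factor [Prim x]]]] + [Term [Factor [Factor [Factor [Prim x]] / [Prim x]] / [Prim x]] @ [Term [Factor [Prim x]]]]]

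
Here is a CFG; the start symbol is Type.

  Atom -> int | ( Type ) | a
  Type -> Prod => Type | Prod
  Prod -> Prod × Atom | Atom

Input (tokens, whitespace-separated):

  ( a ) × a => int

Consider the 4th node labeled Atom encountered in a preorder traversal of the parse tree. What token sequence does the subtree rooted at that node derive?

[Type [Prod [Prod [Atom ( [Type [Prod [Atom a]]] )]] × [Atom a]] => [Type [Prod [Atom int]]]]

int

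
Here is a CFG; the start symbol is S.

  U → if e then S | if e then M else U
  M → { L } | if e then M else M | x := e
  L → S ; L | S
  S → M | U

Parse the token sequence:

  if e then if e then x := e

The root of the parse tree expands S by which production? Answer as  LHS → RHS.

[S [U if e then [S [U if e then [S [M x := e]]]]]]

S → U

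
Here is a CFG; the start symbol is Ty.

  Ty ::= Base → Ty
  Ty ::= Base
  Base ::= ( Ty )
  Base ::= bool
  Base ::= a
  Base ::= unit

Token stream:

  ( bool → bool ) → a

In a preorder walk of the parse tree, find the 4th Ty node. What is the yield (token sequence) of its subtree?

a

[Ty [Base ( [Ty [Base bool] → [Ty [Base bool]]] )] → [Ty [Base a]]]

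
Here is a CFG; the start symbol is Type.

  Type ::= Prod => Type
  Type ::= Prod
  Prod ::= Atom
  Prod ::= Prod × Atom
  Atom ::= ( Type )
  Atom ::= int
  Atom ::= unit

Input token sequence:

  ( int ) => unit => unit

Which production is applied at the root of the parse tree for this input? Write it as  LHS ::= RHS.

Type ::= Prod => Type

[Type [Prod [Atom ( [Type [Prod [Atom int]]] )]] => [Type [Prod [Atom unit]] => [Type [Prod [Atom unit]]]]]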